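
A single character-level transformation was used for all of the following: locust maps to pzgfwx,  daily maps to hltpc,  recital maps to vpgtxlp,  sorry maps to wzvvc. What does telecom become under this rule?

xpppgzq

Two shifts are in play — +11 for a/e/i/o/u, +4 for every other letter.
Applying it to telecom: t(cons)+4=x, e(vowel)+11=p, l(cons)+4=p, e(vowel)+11=p, c(cons)+4=g, o(vowel)+11=z, m(cons)+4=q.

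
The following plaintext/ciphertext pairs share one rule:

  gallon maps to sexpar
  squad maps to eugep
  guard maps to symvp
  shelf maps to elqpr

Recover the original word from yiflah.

A repeating key of period 2 is used — shifts +12, +4 over and over.
Reversing it on yiflah: y−12=m, i−4=e, f−12=t, l−4=h, a−12=o, h−4=d.

method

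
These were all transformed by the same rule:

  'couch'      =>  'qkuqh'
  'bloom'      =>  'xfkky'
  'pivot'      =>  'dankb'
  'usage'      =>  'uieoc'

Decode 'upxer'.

c(2)→q(16) and o(14)→k(10) fit y≡19x+4 (mod 26); the inverse of 19 mod 26 is 11. Treating letters as 0–25, the rule is x ↦ 19x + 4 (mod 26).
Decoding upxer: u(20)→11·(20−4)≡20=u; p(15)→11·(15−4)≡17=r; x(23)→11·(23−4)≡1=b; e(4)→11·(4−4)≡0=a; r(17)→11·(17−4)≡13=n (all mod 26).

urban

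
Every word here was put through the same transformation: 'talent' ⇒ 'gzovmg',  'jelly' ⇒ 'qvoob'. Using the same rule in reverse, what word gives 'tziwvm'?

Each pair mirrors across the alphabet (t↔g, a↔z, l↔o): positions sum to 25. Each letter is replaced by its mirror in the alphabet: a↔z, b↔y, c↔x, and so on (the Atbash cipher).
Undoing it on tziwvm: t↔g, z↔a, i↔r, w↔d, v↔e, m↔n.

garden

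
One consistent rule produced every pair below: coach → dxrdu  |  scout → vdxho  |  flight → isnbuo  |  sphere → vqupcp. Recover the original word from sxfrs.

loyal

Each letter's alphabet position (a=0..z=25) is mapped through 19·x+17 mod 26 — an affine cipher.
Undoing it on sxfrs: s(18)→11·(18−17)≡11=l; x(23)→11·(23−17)≡14=o; f(5)→11·(5−17)≡24=y; r(17)→11·(17−17)≡0=a; s(18)→11·(18−17)≡11=l (all mod 26).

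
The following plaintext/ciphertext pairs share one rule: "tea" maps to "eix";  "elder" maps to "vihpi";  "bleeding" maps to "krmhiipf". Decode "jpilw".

The output letters match the input read backwards, each shifted +4: tea reversed is aet. Read the word backwards and shift each letter +4.
Undoing it on jpilw: shift back: j−4=f, p−4=l, i−4=e, l−4=h, w−4=s → flehs; then reverse → shelf.

shelf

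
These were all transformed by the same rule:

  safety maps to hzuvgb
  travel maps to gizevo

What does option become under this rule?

Letters are reflected about the middle of the alphabet (position → 25−position): Atbash.
On option: o↔l, p↔k, t↔g, i↔r, o↔l, n↔m.

lkgrlm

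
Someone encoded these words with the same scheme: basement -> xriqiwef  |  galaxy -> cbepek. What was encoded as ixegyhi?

The output letters match the input read backwards, each shifted +4: basement reversed is tnemesab. Read the word backwards and shift each letter +4.
Undoing it on ixegyhi: shift back: i−4=e, x−4=t, e−4=a, g−4=c, y−4=u, h−4=d, i−4=e → etacude; then reverse → educate.

educate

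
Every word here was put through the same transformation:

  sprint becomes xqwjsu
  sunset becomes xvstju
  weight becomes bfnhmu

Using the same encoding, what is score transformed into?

xdtsj

It's a Vigenère-style cipher with numeric key [5,1]: position i shifts by key[i mod 2].
On score: s+5=x, c+1=d, o+5=t, r+1=s, e+5=j.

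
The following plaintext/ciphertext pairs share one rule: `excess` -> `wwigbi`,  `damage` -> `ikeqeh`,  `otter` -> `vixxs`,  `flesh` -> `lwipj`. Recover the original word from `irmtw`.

Read the word backwards and shift each letter +4.
Reversing it on irmtw: shift back: i−4=e, r−4=n, m−4=i, t−4=p, w−4=s → enips; then reverse → spine.

spine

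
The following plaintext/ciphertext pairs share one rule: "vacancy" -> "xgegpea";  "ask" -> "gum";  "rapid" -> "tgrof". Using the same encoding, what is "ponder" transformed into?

rupfkt

The shift depends on letter class: consonant v→x is +2, but vowel a→g is +6. The rule splits by letter class: vowels +6, consonants +2.
Applying it to ponder: p(cons)+2=r, o(vowel)+6=u, n(cons)+2=p, d(cons)+2=f, e(vowel)+6=k, r(cons)+2=t.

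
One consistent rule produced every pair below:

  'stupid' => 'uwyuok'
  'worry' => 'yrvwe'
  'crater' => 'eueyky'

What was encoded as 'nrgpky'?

In stupid: s→u is +2, t→w is +3, u→y is +4, p→u is +5 — the shift increases by 1 each position. Letter i (0-indexed) is shifted by i+2, so successive shifts are 2, 3, 4, ….
Undoing it on nrgpky: n−2=l, r−3=o, g−4=c, p−5=k, k−6=e, y−7=r.

locker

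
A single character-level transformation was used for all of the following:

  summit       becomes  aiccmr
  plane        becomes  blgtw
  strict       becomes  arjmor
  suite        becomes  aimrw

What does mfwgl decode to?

s(18)→a(0) and u(20)→i(8) fit y≡17x+6 (mod 26); the inverse of 17 mod 26 is 23. Each letter's alphabet position (a=0..z=25) is mapped through 17·x+6 mod 26 — an affine cipher.
Undoing it on mfwgl: m(12)→23·(12−6)≡8=i; f(5)→23·(5−6)≡3=d; w(22)→23·(22−6)≡4=e; g(6)→23·(6−6)≡0=a; l(11)→23·(11−6)≡11=l (all mod 26).

ideal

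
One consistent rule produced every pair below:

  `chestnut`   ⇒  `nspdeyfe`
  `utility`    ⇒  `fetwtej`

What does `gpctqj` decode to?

verify

Compare letters: c→n is +11, h→s is +11, e→p is +11 — a constant shift. This is a Caesar cipher with shift 11.
Decoding gpctqj: g−11=v, p−11=e, c−11=r, t−11=i, q−11=f, j−11=y.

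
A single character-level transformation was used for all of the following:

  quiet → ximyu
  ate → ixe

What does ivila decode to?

Two steps: reverse the string, then apply a Caesar shift of +4.
Undoing it on ivila: shift back: i−4=e, v−4=r, i−4=e, l−4=h, a−4=w → erehw; then reverse → where.

where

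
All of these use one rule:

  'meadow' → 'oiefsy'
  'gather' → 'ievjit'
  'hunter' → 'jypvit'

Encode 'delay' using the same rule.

finea

The shift depends on letter class: consonant m→o is +2, but vowel e→i is +4. The rule splits by letter class: vowels +4, consonants +2.
On delay: d(cons)+2=f, e(vowel)+4=i, l(cons)+2=n, a(vowel)+4=e, y(cons)+2=a.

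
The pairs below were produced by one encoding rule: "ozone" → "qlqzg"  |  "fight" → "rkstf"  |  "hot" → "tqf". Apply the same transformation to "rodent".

dqpgzf

The shift depends on letter class: consonant z→l is +12, but vowel o→q is +2. Two shifts are in play — +2 for a/e/i/o/u, +12 for every other letter.
On rodent: r(cons)+12=d, o(vowel)+2=q, d(cons)+12=p, e(vowel)+2=g, n(cons)+12=z, t(cons)+12=f.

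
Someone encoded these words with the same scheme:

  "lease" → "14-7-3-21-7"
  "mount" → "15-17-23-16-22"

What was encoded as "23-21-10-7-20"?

l is letter #12 and maps to 14: an offset of 2. Letters become their 1-based position plus 2 (so a→3, b→4, …).
Reversing it on 23-21-10-7-20: 23→(23−2)÷1=21=u, 21→(21−2)÷1=19=s, 10→(10−2)÷1=8=h, 7→(7−2)÷1=5=e, 20→(20−2)÷1=18=r.

usher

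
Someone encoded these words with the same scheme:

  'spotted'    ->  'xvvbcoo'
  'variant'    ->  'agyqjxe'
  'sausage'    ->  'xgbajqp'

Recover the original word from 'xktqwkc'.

seminar

In spotted: s→x is +5, p→v is +6, o→v is +7, t→b is +8 — the shift increases by 1 each position. Letter i (0-indexed) is shifted by i+5, so successive shifts are 5, 6, 7, ….
Undoing it on xktqwkc: x−5=s, k−6=e, t−7=m, q−8=i, w−9=n, k−10=a, c−11=r.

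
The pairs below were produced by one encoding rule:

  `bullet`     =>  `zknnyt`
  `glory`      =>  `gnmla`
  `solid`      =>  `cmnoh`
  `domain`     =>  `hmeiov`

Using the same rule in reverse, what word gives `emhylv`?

modern

b(1)→z(25) and u(20)→k(10) fit y≡17x+8 (mod 26); the inverse of 17 mod 26 is 23. Each letter's alphabet position (a=0..z=25) is mapped through 17·x+8 mod 26 — an affine cipher.
Reversing it on emhylv: e(4)→23·(4−8)≡12=m; m(12)→23·(12−8)≡14=o; h(7)→23·(7−8)≡3=d; y(24)→23·(24−8)≡4=e; l(11)→23·(11−8)≡17=r; v(21)→23·(21−8)≡13=n (all mod 26).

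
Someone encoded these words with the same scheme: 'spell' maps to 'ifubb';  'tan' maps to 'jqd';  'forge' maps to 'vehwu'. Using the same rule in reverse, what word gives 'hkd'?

run

Compare letters: s→i is +16, p→f is +16, e→u is +16 — a constant shift. Every letter moves 16 places later in the alphabet, wrapping around z→a.
Decoding hkd: h−16=r, k−16=u, d−16=n.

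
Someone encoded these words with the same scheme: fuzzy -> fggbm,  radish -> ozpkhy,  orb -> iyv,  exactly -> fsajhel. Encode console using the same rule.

lsvzuvj

The output letters match the input read backwards, each shifted +7: fuzzy reversed is yzzuf. Read the word backwards and shift each letter +7.
Applying it to console: reverse → elosnoc; then shift: e+7=l, l+7=s, o+7=v, s+7=z, n+7=u, o+7=v, c+7=j.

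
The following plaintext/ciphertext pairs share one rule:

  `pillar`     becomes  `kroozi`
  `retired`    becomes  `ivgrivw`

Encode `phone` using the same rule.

kslmv

Each letter is replaced by its mirror in the alphabet: a↔z, b↔y, c↔x, and so on (the Atbash cipher).
For phone: p↔k, h↔s, o↔l, n↔m, e↔v.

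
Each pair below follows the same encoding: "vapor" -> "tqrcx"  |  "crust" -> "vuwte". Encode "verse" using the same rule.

gutgx

The output letters match the input read backwards, each shifted +2: vapor reversed is ropav. Two steps: reverse the string, then apply a Caesar shift of +2.
On verse: reverse → esrev; then shift: e+2=g, s+2=u, r+2=t, e+2=g, v+2=x.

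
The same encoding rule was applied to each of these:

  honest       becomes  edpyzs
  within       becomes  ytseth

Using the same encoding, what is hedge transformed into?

props

The output letters match the input read backwards, each shifted +11: honest reversed is tsenoh. Read the word backwards and shift each letter +11.
On hedge: reverse → egdeh; then shift: e+11=p, g+11=r, d+11=o, e+11=p, h+11=s.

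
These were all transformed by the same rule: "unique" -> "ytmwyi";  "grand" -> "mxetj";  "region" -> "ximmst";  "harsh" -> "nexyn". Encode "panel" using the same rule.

vetir

The rule splits by letter class: vowels +4, consonants +6.
On panel: p(cons)+6=v, a(vowel)+4=e, n(cons)+6=t, e(vowel)+4=i, l(cons)+6=r.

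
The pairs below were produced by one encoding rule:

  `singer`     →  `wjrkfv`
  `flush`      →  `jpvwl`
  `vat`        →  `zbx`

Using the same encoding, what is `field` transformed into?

jjfph

The shift depends on letter class: consonant s→w is +4, but vowel i→j is +1. Vowels shift forward by 1 and consonants shift forward by 4.
For field: f(cons)+4=j, i(vowel)+1=j, e(vowel)+1=f, l(cons)+4=p, d(cons)+4=h.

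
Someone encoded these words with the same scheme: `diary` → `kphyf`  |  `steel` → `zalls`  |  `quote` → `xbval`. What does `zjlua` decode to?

Compare letters: d→k is +7, i→p is +7, a→h is +7 — a constant shift. It's a constant shift of +7 (ROT7).
Undoing it on zjlua: z−7=s, j−7=c, l−7=e, u−7=n, a−7=t.

scent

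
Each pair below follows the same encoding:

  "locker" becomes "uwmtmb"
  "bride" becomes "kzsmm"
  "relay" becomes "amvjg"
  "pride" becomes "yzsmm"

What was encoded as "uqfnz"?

Shifts by position in locker: pos 0: l→u (+9), pos 1: o→w (+8), pos 2: c→m (+10), pos 3: k→t (+9), pos 4: e→m (+8), pos 5: r→b (+10) — repeating every 3. A repeating key of period 3 is used — shifts +9, +8, +10 over and over.
Decoding uqfnz: u−9=l, q−8=i, f−10=v, n−9=e, z−8=r.

liver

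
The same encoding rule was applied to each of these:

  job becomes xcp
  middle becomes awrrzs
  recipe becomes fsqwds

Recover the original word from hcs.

toe

Compare letters: j→x is +14, o→c is +14, b→p is +14 — a constant shift. Every letter moves 14 places later in the alphabet, wrapping around z→a.
Decoding hcs: h−14=t, c−14=o, s−14=e.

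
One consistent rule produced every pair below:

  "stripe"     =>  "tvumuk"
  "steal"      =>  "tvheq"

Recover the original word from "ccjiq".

In stripe: s→t is +1, t→v is +2, r→u is +3, i→m is +4 — the shift increases by 1 each position. Letter i (0-indexed) is shifted by i+1, so successive shifts are 1, 2, 3, ….
Undoing it on ccjiq: c−1=b, c−2=a, j−3=g, i−4=e, q−5=l.

bagel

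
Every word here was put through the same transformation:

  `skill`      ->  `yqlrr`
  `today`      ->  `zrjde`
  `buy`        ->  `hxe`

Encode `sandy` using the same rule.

ydtje

Vowels shift forward by 3 and consonants shift forward by 6.
For sandy: s(cons)+6=y, a(vowel)+3=d, n(cons)+6=t, d(cons)+6=j, y(cons)+6=e.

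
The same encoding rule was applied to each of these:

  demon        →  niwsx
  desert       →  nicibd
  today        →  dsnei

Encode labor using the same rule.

The shift depends on letter class: consonant d→n is +10, but vowel e→i is +4. Two shifts are in play — +4 for a/e/i/o/u, +10 for every other letter.
Applying it to labor: l(cons)+10=v, a(vowel)+4=e, b(cons)+10=l, o(vowel)+4=s, r(cons)+10=b.

velsb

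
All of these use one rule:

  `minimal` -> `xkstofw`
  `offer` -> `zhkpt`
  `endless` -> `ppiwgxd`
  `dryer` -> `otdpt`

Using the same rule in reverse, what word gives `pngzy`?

Shifts by position in minimal: pos 0: m→x (+11), pos 1: i→k (+2), pos 2: n→s (+5), pos 3: i→t (+11), pos 4: m→o (+2), pos 5: a→f (+5) — repeating every 3. The shifts repeat in a cycle of length 3: positions 0,1,… shift by +11, +2, +5, then the pattern repeats.
Decoding pngzy: p−11=e, n−2=l, g−5=b, z−11=o, y−2=w.

elbow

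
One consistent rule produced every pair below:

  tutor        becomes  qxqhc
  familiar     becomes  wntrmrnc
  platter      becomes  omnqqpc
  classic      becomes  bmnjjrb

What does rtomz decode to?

Each letter's alphabet position (a=0..z=25) is mapped through 7·x+13 mod 26 — an affine cipher.
Undoing it on rtomz: r(17)→15·(17−13)≡8=i; t(19)→15·(19−13)≡12=m; o(14)→15·(14−13)≡15=p; m(12)→15·(12−13)≡11=l; z(25)→15·(25−13)≡24=y (all mod 26).

imply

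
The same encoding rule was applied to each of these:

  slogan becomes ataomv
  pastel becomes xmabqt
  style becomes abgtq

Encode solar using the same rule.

aatmz

The shift depends on letter class: consonant s→a is +8, but vowel o→a is +12. Two shifts are in play — +12 for a/e/i/o/u, +8 for every other letter.
Applying it to solar: s(cons)+8=a, o(vowel)+12=a, l(cons)+8=t, a(vowel)+12=m, r(cons)+8=z.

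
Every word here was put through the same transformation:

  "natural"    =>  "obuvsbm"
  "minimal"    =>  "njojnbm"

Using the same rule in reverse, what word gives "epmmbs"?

Compare letters: n→o is +1, a→b is +1, t→u is +1 — a constant shift. It's a constant shift of +1 (ROT1).
Decoding epmmbs: e−1=d, p−1=o, m−1=l, m−1=l, b−1=a, s−1=r.

dollar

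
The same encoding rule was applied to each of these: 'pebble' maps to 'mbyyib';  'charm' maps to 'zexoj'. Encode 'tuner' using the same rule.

Compare letters: p→m is +23, e→b is +23, b→y is +23 — a constant shift. Each letter is shifted forward by 23 in the alphabet (a Caesar shift of +23).
On tuner: t+23=q, u+23=r, n+23=k, e+23=b, r+23=o.

qrkbo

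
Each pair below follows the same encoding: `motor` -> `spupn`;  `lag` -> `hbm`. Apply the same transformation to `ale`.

fmb

The output letters match the input read backwards, each shifted +1: motor reversed is rotom. Read the word backwards and shift each letter +1.
Applying it to ale: reverse → ela; then shift: e+1=f, l+1=m, a+1=b.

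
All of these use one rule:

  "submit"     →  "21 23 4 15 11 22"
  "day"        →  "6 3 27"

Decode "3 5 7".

Letters become their 1-based position plus 2 (so a→3, b→4, …).
Undoing it on 3 5 7: 3→(3−2)÷1=1=a, 5→(5−2)÷1=3=c, 7→(7−2)÷1=5=e.

ace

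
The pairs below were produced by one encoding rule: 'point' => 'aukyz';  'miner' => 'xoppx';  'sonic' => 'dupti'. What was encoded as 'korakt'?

Shifts by position in point: pos 0: p→a (+11), pos 1: o→u (+6), pos 2: i→k (+2), pos 3: n→y (+11), pos 4: t→z (+6) — repeating every 3. A repeating key of period 3 is used — shifts +11, +6, +2 over and over.
Reversing it on korakt: k−11=z, o−6=i, r−2=p, a−11=p, k−6=e, t−2=r.

zipper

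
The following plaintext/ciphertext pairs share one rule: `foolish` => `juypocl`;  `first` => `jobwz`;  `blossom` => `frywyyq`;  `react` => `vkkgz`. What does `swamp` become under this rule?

The shifts repeat in a cycle of length 3: positions 0,1,… shift by +4, +6, +10, then the pattern repeats.
For swamp: s+4=w, w+6=c, a+10=k, m+4=q, p+6=v.

wckqv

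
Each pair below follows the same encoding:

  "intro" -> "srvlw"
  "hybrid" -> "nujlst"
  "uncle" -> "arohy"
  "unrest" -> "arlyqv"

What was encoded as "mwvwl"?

i(8)→s(18) and n(13)→r(17) fit y≡5x+4 (mod 26); the inverse of 5 mod 26 is 21. Each letter's alphabet position (a=0..z=25) is mapped through 5·x+4 mod 26 — an affine cipher.
Reversing it on mwvwl: m(12)→21·(12−4)≡12=m; w(22)→21·(22−4)≡14=o; v(21)→21·(21−4)≡19=t; w(22)→21·(22−4)≡14=o; l(11)→21·(11−4)≡17=r (all mod 26).

motor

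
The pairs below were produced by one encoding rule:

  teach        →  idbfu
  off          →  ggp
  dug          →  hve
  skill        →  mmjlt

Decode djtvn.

Read the word backwards and shift each letter +1.
Reversing it on djtvn: shift back: d−1=c, j−1=i, t−1=s, v−1=u, n−1=m → cisum; then reverse → music.

music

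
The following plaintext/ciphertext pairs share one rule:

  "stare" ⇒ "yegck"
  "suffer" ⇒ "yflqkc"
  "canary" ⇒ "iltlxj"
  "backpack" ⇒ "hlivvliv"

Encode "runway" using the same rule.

xfthgj

It's a Vigenère-style cipher with numeric key [6,11]: position i shifts by key[i mod 2].
Applying it to runway: r+6=x, u+11=f, n+6=t, w+11=h, a+6=g, y+11=j.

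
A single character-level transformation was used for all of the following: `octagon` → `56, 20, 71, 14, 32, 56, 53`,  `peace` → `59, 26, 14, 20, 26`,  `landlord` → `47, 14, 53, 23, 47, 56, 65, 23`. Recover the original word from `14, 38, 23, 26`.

o(#15)→56 and c(#3)→20: differences scale by 3, so n = 3·pos + 11. With a=1..z=26, the number is 3·pos + 11.
Undoing it on 14, 38, 23, 26: 14→(14−11)÷3=1=a, 38→(38−11)÷3=9=i, 23→(23−11)÷3=4=d, 26→(26−11)÷3=5=e.

aide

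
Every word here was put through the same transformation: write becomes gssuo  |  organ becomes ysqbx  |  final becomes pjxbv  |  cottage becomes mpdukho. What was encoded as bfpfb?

refer

Shifts by position in write: pos 0: w→g (+10), pos 1: r→s (+1), pos 2: i→s (+10), pos 3: t→u (+1) — repeating every 2. A repeating key of period 2 is used — shifts +10, +1 over and over.
Decoding bfpfb: b−10=r, f−1=e, p−10=f, f−1=e, b−10=r.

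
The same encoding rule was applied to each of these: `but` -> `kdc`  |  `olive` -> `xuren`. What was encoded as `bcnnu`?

steel

Compare letters: b→k is +9, u→d is +9, t→c is +9 — a constant shift. This is a Caesar cipher with shift 9.
Undoing it on bcnnu: b−9=s, c−9=t, n−9=e, n−9=e, u−9=l.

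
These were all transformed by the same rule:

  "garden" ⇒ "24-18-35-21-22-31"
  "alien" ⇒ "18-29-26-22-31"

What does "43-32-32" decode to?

zoo

g is letter #7 and maps to 24: an offset of 17. Each letter is replaced by its alphabet position (a=1..z=26) + 17.
Reversing it on 43-32-32: 43→(43−17)÷1=26=z, 32→(32−17)÷1=15=o, 32→(32−17)÷1=15=o.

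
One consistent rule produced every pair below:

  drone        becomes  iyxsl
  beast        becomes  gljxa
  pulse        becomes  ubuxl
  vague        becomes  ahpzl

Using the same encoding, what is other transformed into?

It's a Vigenère-style cipher with numeric key [5,7,9]: position i shifts by key[i mod 3].
For other: o+5=t, t+7=a, h+9=q, e+5=j, r+7=y.

taqjy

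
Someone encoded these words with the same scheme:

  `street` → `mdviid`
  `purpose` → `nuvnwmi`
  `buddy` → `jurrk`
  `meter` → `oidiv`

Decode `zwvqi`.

forge

s(18)→m(12) and t(19)→d(3) fit y≡17x+18 (mod 26); the inverse of 17 mod 26 is 23. Treating letters as 0–25, the rule is x ↦ 17x + 18 (mod 26).
Undoing it on zwvqi: z(25)→23·(25−18)≡5=f; w(22)→23·(22−18)≡14=o; v(21)→23·(21−18)≡17=r; q(16)→23·(16−18)≡6=g; i(8)→23·(8−18)≡4=e (all mod 26).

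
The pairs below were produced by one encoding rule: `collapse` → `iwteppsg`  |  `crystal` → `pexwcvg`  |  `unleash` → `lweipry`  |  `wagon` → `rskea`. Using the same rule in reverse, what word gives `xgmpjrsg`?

The word is reversed, then every letter is shifted forward by 4.
Undoing it on xgmpjrsg: shift back: x−4=t, g−4=c, m−4=i, p−4=l, j−4=f, r−4=n, s−4=o, g−4=c → tcilfnoc; then reverse → conflict.

conflict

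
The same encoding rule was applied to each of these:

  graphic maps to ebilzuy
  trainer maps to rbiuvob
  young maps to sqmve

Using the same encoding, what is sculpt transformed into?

g(6)→e(4) and r(17)→b(1) fit y≡21x+8 (mod 26); the inverse of 21 mod 26 is 5. Each letter's alphabet position (a=0..z=25) is mapped through 21·x+8 mod 26 — an affine cipher.
Applying it to sculpt: s(18)→21·18+8≡22=w; c(2)→21·2+8≡24=y; u(20)→21·20+8≡12=m; l(11)→21·11+8≡5=f; p(15)→21·15+8≡11=l; t(19)→21·19+8≡17=r (all mod 26).

wymflr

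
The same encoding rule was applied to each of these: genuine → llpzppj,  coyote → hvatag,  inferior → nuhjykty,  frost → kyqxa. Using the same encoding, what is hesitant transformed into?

Shifts by position in genuine: pos 0: g→l (+5), pos 1: e→l (+7), pos 2: n→p (+2), pos 3: u→z (+5), pos 4: i→p (+7), pos 5: n→p (+2) — repeating every 3. It's a Vigenère-style cipher with numeric key [5,7,2]: position i shifts by key[i mod 3].
For hesitant: h+5=m, e+7=l, s+2=u, i+5=n, t+7=a, a+2=c, n+5=s, t+7=a.

mlunacsa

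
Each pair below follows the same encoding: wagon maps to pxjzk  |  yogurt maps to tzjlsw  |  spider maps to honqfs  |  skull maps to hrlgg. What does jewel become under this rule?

cfpfg

w(22)→p(15) and a(0)→x(23) fit y≡15x+23 (mod 26); the inverse of 15 mod 26 is 7. Each letter's alphabet position (a=0..z=25) is mapped through 15·x+23 mod 26 — an affine cipher.
On jewel: j(9)→15·9+23≡2=c; e(4)→15·4+23≡5=f; w(22)→15·22+23≡15=p; e(4)→15·4+23≡5=f; l(11)→15·11+23≡6=g (all mod 26).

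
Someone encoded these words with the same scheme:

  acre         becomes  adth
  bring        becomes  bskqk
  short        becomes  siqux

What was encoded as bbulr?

basin

In acre: a→a is +0, c→d is +1, r→t is +2, e→h is +3 — the shift increases by 1 each position. Each letter shifts forward by its position index (0, 1, 2, …) — the shift grows by one for each successive letter.
Reversing it on bbulr: b−0=b, b−1=a, u−2=s, l−3=i, r−4=n.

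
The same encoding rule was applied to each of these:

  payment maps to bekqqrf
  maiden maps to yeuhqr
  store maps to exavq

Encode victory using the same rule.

Shifts by position in payment: pos 0: p→b (+12), pos 1: a→e (+4), pos 2: y→k (+12), pos 3: m→q (+4) — repeating every 2. A repeating key of period 2 is used — shifts +12, +4 over and over.
For victory: v+12=h, i+4=m, c+12=o, t+4=x, o+12=a, r+4=v, y+12=k.

hmoxavk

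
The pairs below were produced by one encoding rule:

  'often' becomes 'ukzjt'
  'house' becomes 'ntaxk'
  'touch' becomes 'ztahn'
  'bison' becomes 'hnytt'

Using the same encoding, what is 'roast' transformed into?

A repeating key of period 2 is used — shifts +6, +5 over and over.
For roast: r+6=x, o+5=t, a+6=g, s+5=x, t+6=z.

xtgxz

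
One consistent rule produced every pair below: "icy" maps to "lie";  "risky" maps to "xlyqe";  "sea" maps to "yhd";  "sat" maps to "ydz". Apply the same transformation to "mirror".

The shift depends on letter class: consonant c→i is +6, but vowel i→l is +3. Two shifts are in play — +3 for a/e/i/o/u, +6 for every other letter.
For mirror: m(cons)+6=s, i(vowel)+3=l, r(cons)+6=x, r(cons)+6=x, o(vowel)+3=r, r(cons)+6=x.

slxxrx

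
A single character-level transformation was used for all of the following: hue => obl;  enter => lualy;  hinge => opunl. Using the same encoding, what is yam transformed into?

fht

Compare letters: h→o is +7, u→b is +7, e→l is +7 — a constant shift. Every letter moves 7 places later in the alphabet, wrapping around z→a.
Applying it to yam: y+7=f, a+7=h, m+7=t.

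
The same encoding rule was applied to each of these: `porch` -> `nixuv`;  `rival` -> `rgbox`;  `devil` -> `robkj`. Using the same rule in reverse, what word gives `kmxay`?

surge

The output letters match the input read backwards, each shifted +6: porch reversed is hcrop. Two steps: reverse the string, then apply a Caesar shift of +6.
Undoing it on kmxay: shift back: k−6=e, m−6=g, x−6=r, a−6=u, y−6=s → egrus; then reverse → surge.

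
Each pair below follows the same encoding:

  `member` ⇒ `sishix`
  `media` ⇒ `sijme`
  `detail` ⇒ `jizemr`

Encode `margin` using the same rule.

Vowels shift forward by 4 and consonants shift forward by 6.
For margin: m(cons)+6=s, a(vowel)+4=e, r(cons)+6=x, g(cons)+6=m, i(vowel)+4=m, n(cons)+6=t.

sexmmt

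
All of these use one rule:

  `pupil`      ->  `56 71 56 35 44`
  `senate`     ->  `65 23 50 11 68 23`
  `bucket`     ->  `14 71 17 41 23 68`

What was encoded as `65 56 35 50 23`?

p(#16)→56 and u(#21)→71: differences scale by 3, so n = 3·pos + 8. The formula is n = 3×(alphabet index, a=1) + 8.
Reversing it on 65 56 35 50 23: 65→(65−8)÷3=19=s, 56→(56−8)÷3=16=p, 35→(35−8)÷3=9=i, 50→(50−8)÷3=14=n, 23→(23−8)÷3=5=e.

spine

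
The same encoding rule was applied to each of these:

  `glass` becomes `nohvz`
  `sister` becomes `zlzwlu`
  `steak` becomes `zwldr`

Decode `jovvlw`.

A repeating key of period 2 is used — shifts +7, +3 over and over.
Reversing it on jovvlw: j−7=c, o−3=l, v−7=o, v−3=s, l−7=e, w−3=t.

closet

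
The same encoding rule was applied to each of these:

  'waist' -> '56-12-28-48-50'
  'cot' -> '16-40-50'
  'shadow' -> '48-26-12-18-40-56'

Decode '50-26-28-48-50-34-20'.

thistle

Each letter becomes 2×(its alphabet position, a=1..z=26) + 10.
Decoding 50-26-28-48-50-34-20: 50→(50−10)÷2=20=t, 26→(26−10)÷2=8=h, 28→(28−10)÷2=9=i, 48→(48−10)÷2=19=s, 50→(50−10)÷2=20=t, 34→(34−10)÷2=12=l, 20→(20−10)÷2=5=e.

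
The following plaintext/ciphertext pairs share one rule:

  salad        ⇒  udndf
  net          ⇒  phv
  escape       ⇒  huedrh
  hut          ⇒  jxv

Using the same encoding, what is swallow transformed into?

uydnnry

The shift depends on letter class: consonant s→u is +2, but vowel a→d is +3. The rule splits by letter class: vowels +3, consonants +2.
On swallow: s(cons)+2=u, w(cons)+2=y, a(vowel)+3=d, l(cons)+2=n, l(cons)+2=n, o(vowel)+3=r, w(cons)+2=y.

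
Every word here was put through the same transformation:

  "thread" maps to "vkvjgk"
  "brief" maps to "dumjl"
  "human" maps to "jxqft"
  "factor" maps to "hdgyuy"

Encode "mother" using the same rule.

In thread: t→v is +2, h→k is +3, r→v is +4, e→j is +5 — the shift increases by 1 each position. Letter i (0-indexed) is shifted by i+2, so successive shifts are 2, 3, 4, ….
Applying it to mother: m+2=o, o+3=r, t+4=x, h+5=m, e+6=k, r+7=y.

orxmky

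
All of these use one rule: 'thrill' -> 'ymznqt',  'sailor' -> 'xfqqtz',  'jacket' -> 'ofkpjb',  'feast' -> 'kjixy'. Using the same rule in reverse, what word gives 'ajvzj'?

Shifts by position in thrill: pos 0: t→y (+5), pos 1: h→m (+5), pos 2: r→z (+8), pos 3: i→n (+5), pos 4: l→q (+5), pos 5: l→t (+8) — repeating every 3. The shifts repeat in a cycle of length 3: positions 0,1,… shift by +5, +5, +8, then the pattern repeats.
Undoing it on ajvzj: a−5=v, j−5=e, v−8=n, z−5=u, j−5=e.

venue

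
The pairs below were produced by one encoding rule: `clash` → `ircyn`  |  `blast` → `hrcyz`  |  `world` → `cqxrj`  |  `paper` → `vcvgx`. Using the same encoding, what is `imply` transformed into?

ksvre

Two shifts are in play — +2 for a/e/i/o/u, +6 for every other letter.
On imply: i(vowel)+2=k, m(cons)+6=s, p(cons)+6=v, l(cons)+6=r, y(cons)+6=e.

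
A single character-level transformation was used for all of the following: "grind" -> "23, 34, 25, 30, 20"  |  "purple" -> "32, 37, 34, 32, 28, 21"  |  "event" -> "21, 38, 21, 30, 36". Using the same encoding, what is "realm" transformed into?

34, 21, 17, 28, 29

g is letter #7 and maps to 23: an offset of 16. Each letter is replaced by its alphabet position (a=1..z=26) + 16.
For realm: r=18→34, e=5→21, a=1→17, l=12→28, m=13→29.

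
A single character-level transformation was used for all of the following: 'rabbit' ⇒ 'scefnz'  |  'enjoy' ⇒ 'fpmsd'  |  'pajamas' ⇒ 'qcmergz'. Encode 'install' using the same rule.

In rabbit: r→s is +1, a→c is +2, b→e is +3, b→f is +4 — the shift increases by 1 each position. The shift increases by 1 at each position, starting from +1: 1, 2, 3, ….
On install: i+1=j, n+2=p, s+3=v, t+4=x, a+5=f, l+6=r, l+7=s.

jpvxfrs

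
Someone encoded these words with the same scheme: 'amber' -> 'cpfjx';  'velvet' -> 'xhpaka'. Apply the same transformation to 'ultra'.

In amber: a→c is +2, m→p is +3, b→f is +4, e→j is +5 — the shift increases by 1 each position. Letter i (0-indexed) is shifted by i+2, so successive shifts are 2, 3, 4, ….
For ultra: u+2=w, l+3=o, t+4=x, r+5=w, a+6=g.

woxwg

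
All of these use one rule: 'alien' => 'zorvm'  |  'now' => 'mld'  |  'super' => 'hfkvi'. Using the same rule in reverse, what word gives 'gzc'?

Each letter is replaced by its mirror in the alphabet: a↔z, b↔y, c↔x, and so on (the Atbash cipher).
Reversing it on gzc: g↔t, z↔a, c↔x.

tax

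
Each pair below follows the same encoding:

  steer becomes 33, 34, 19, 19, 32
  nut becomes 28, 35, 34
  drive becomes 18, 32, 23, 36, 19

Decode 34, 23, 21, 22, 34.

s is letter #19 and maps to 33: an offset of 14. Letters become their 1-based position plus 14 (so a→15, b→16, …).
Undoing it on 34, 23, 21, 22, 34: 34→(34−14)÷1=20=t, 23→(23−14)÷1=9=i, 21→(21−14)÷1=7=g, 22→(22−14)÷1=8=h, 34→(34−14)÷1=20=t.

tight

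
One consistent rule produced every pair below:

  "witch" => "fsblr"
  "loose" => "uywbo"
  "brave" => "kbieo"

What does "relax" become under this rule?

Shifts by position in witch: pos 0: w→f (+9), pos 1: i→s (+10), pos 2: t→b (+8), pos 3: c→l (+9), pos 4: h→r (+10) — repeating every 3. It's a Vigenère-style cipher with numeric key [9,10,8]: position i shifts by key[i mod 3].
Applying it to relax: r+9=a, e+10=o, l+8=t, a+9=j, x+10=h.

aotjh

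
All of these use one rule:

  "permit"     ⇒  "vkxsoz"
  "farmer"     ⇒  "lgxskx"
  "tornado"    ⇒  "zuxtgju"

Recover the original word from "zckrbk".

Every letter moves 6 places later in the alphabet, wrapping around z→a.
Undoing it on zckrbk: z−6=t, c−6=w, k−6=e, r−6=l, b−6=v, k−6=e.

twelve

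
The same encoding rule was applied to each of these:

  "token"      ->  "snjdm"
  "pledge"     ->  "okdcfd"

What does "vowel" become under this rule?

Compare letters: t→s is +25, o→n is +25, k→j is +25 — a constant shift. Each letter is shifted forward by 25 in the alphabet (a Caesar shift of +25).
For vowel: v+25=u, o+25=n, w+25=v, e+25=d, l+25=k.

unvdk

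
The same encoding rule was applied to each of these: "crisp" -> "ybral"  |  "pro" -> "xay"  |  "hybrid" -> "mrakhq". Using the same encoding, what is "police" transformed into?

The output letters match the input read backwards, each shifted +9: crisp reversed is psirc. Read the word backwards and shift each letter +9.
For police: reverse → ecilop; then shift: e+9=n, c+9=l, i+9=r, l+9=u, o+9=x, p+9=y.

nlruxy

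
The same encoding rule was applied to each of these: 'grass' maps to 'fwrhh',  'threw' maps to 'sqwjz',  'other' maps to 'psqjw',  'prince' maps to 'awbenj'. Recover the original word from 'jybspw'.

Treating letters as 0–25, the rule is x ↦ 11x + 17 (mod 26).
Undoing it on jybspw: j(9)→19·(9−17)≡4=e; y(24)→19·(24−17)≡3=d; b(1)→19·(1−17)≡8=i; s(18)→19·(18−17)≡19=t; p(15)→19·(15−17)≡14=o; w(22)→19·(22−17)≡17=r (all mod 26).

editor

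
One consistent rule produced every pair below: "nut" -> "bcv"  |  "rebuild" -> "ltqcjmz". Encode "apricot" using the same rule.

bwkqzxi

The output letters match the input read backwards, each shifted +8: nut reversed is tun. The word is reversed, then every letter is shifted forward by 8.
For apricot: reverse → tocirpa; then shift: t+8=b, o+8=w, c+8=k, i+8=q, r+8=z, p+8=x, a+8=i.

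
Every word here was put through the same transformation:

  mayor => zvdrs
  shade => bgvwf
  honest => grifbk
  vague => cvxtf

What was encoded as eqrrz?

This is an affine cipher: with a=0,…,z=25, each position x becomes (9x+21) mod 26.
Undoing it on eqrrz: e(4)→3·(4−21)≡1=b; q(16)→3·(16−21)≡11=l; r(17)→3·(17−21)≡14=o; r(17)→3·(17−21)≡14=o; z(25)→3·(25−21)≡12=m (all mod 26).

bloom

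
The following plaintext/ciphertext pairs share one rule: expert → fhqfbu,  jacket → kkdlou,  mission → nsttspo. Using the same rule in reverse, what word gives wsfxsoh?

Shifts by position in expert: pos 0: e→f (+1), pos 1: x→h (+10), pos 2: p→q (+1), pos 3: e→f (+1), pos 4: r→b (+10), pos 5: t→u (+1) — repeating every 3. It's a Vigenère-style cipher with numeric key [1,10,1]: position i shifts by key[i mod 3].
Reversing it on wsfxsoh: w−1=v, s−10=i, f−1=e, x−1=w, s−10=i, o−1=n, h−1=g.

viewing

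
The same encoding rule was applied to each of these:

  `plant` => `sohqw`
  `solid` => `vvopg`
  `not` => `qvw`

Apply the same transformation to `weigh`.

Vowels shift forward by 7 and consonants shift forward by 3.
For weigh: w(cons)+3=z, e(vowel)+7=l, i(vowel)+7=p, g(cons)+3=j, h(cons)+3=k.

zlpjk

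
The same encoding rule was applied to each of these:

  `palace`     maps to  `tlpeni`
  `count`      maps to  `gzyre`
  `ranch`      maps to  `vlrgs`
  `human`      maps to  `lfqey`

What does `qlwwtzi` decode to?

Shifts by position in palace: pos 0: p→t (+4), pos 1: a→l (+11), pos 2: l→p (+4), pos 3: a→e (+4), pos 4: c→n (+11), pos 5: e→i (+4) — repeating every 3. It's a Vigenère-style cipher with numeric key [4,11,4]: position i shifts by key[i mod 3].
Undoing it on qlwwtzi: q−4=m, l−11=a, w−4=s, w−4=s, t−11=i, z−4=v, i−4=e.

massive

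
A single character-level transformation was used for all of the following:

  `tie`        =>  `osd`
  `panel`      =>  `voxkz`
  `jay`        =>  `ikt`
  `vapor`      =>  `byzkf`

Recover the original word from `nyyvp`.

flood

The output letters match the input read backwards, each shifted +10: tie reversed is eit. Read the word backwards and shift each letter +10.
Reversing it on nyyvp: shift back: n−10=d, y−10=o, y−10=o, v−10=l, p−10=f → doolf; then reverse → flood.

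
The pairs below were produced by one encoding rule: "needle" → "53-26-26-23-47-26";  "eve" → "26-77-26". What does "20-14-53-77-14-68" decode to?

n(#14)→53 and e(#5)→26: differences scale by 3, so n = 3·pos + 11. The formula is n = 3×(alphabet index, a=1) + 11.
Reversing it on 20-14-53-77-14-68: 20→(20−11)÷3=3=c, 14→(14−11)÷3=1=a, 53→(53−11)÷3=14=n, 77→(77−11)÷3=22=v, 14→(14−11)÷3=1=a, 68→(68−11)÷3=19=s.

canvas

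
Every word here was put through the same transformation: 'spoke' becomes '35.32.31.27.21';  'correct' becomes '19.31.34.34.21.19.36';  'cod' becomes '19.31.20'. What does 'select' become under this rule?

35.21.28.21.19.36

s is letter #19 and maps to 35: an offset of 16. The number is (letter's place in the alphabet, a=1) + 16.
Applying it to select: s=19→35, e=5→21, l=12→28, e=5→21, c=3→19, t=20→36.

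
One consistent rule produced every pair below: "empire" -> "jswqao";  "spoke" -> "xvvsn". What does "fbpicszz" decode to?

aviation

In empire: e→j is +5, m→s is +6, p→w is +7, i→q is +8 — the shift increases by 1 each position. Each letter shifts forward by (position + 5), i.e. 5, 6, 7, … — the shift grows by one for each successive letter.
Reversing it on fbpicszz: f−5=a, b−6=v, p−7=i, i−8=a, c−9=t, s−10=i, z−11=o, z−12=n.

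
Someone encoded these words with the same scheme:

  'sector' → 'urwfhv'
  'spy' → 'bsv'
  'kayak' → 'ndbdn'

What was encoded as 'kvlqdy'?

vanish

The output letters match the input read backwards, each shifted +3: sector reversed is rotces. Two steps: reverse the string, then apply a Caesar shift of +3.
Undoing it on kvlqdy: shift back: k−3=h, v−3=s, l−3=i, q−3=n, d−3=a, y−3=v → hsinav; then reverse → vanish.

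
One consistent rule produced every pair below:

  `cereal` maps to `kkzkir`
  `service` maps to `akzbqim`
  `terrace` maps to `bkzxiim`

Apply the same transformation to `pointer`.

Shifts by position in cereal: pos 0: c→k (+8), pos 1: e→k (+6), pos 2: r→z (+8), pos 3: e→k (+6) — repeating every 2. A repeating key of period 2 is used — shifts +8, +6 over and over.
For pointer: p+8=x, o+6=u, i+8=q, n+6=t, t+8=b, e+6=k, r+8=z.

xuqtbkz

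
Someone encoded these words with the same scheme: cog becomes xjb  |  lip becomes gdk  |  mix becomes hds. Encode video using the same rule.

qdyzj

Compare letters: c→x is +21, o→j is +21, g→b is +21 — a constant shift. Every letter moves 21 places later in the alphabet, wrapping around z→a.
Applying it to video: v+21=q, i+21=d, d+21=y, e+21=z, o+21=j.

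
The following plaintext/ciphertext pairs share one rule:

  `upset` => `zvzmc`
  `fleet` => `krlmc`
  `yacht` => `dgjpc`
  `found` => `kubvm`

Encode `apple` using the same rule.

fvwtn

In upset: u→z is +5, p→v is +6, s→z is +7, e→m is +8 — the shift increases by 1 each position. The shift increases by 1 at each position, starting from +5: 5, 6, 7, ….
On apple: a+5=f, p+6=v, p+7=w, l+8=t, e+9=n.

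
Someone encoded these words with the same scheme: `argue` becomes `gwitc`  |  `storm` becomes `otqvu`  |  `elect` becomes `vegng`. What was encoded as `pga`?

yen

The output letters match the input read backwards, each shifted +2: argue reversed is eugra. Read the word backwards and shift each letter +2.
Undoing it on pga: shift back: p−2=n, g−2=e, a−2=y → ney; then reverse → yen.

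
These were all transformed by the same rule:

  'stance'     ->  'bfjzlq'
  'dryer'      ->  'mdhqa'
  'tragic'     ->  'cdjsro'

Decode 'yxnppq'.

pledge

Shifts by position in stance: pos 0: s→b (+9), pos 1: t→f (+12), pos 2: a→j (+9), pos 3: n→z (+12) — repeating every 2. It's a Vigenère-style cipher with numeric key [9,12]: position i shifts by key[i mod 2].
Undoing it on yxnppq: y−9=p, x−12=l, n−9=e, p−12=d, p−9=g, q−12=e.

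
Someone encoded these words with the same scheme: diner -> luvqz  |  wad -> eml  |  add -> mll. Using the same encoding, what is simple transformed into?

The shift depends on letter class: consonant d→l is +8, but vowel i→u is +12. The rule splits by letter class: vowels +12, consonants +8.
Applying it to simple: s(cons)+8=a, i(vowel)+12=u, m(cons)+8=u, p(cons)+8=x, l(cons)+8=t, e(vowel)+12=q.

auuxtq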